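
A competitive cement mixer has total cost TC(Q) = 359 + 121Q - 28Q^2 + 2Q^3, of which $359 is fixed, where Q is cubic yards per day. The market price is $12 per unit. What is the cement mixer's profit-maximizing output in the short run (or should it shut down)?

Shut down

Strip out fixed cost: VC = 121Q - 28Q^2 + 2Q^3. Then AVC = 121 - 28Q + 2Q^2 and MC = 121 - 56Q + 6Q^2.
AVC hits its minimum where MC = AVC, at Q = 7, giving min AVC = 121 - 28·7 + 2·7^2 = $23.
Since P = $12 < min AVC = $23, price fails to cover variable cost at any output.
Shutting down limits the loss to fixed cost, $359.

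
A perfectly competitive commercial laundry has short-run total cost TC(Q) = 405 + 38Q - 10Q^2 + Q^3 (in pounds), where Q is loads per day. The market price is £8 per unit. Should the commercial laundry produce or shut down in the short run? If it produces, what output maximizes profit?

Variable cost is VC = 38Q - 10Q^2 + Q^3, so AVC = VC/Q = 38 - 10Q + Q^2 and MC = dTC/dQ = 38 - 20Q + 3Q^2.
AVC hits its minimum where MC = AVC, at Q = 5, giving min AVC = 38 - 10·5 + 5^2 = £13.
With P < min AVC (£8 < £13), every unit sold adds to the loss.
The firm minimizes its loss by shutting down and losing only its fixed cost of £405.

Shut down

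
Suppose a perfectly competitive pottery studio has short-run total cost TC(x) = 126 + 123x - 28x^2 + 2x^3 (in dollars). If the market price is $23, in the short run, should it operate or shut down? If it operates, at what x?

Shut down

From TC, MC = TC'(x) = 123 - 56x + 6x^2 and AVC = VC/x = 123 - 28x + 2x^2.
AVC hits its minimum where MC = AVC, at x = 7, giving min AVC = 123 - 28·7 + 2·7^2 = $25.
P = $23 lies below min AVC = $25; no output level covers variable cost.
Best response: produce nothing and absorb the $126 fixed cost.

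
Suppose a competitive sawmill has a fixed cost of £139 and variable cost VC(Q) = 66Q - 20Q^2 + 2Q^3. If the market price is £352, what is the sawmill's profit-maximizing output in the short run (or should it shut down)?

From TC, MC = TC'(Q) = 66 - 40Q + 6Q^2 and AVC = VC/Q = 66 - 20Q + 2Q^2.
AVC is minimized where dAVC/dQ = -20 + 4Q = 0, at Q = 5; min AVC = 66 - 20·5 + 2·5^2 = £16.
Because £352 ≥ £16, revenue can cover variable cost; the firm operates.
Set P = MC: 352 = 66 - 40Q + 6Q^2 → -286 - 40Q + 6Q^2 = 0. The roots are Q = -13/3 and Q = 11; the profit-maximizing output is on the rising part of MC, so Q* = 11.
Check: AVC at Q = 11 is £88 ≤ P, so revenue covers variable cost.
Profit = P·Q − TC = 352·11 − 1107 = £2765.

Produce at Q = 11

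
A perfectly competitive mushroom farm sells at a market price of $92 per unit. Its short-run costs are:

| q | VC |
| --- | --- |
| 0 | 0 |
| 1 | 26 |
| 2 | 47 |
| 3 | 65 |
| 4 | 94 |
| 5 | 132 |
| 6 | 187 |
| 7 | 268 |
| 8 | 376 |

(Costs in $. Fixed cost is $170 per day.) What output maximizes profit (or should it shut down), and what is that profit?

q = 7; profit = $206

Profit at each row (π = 92q − TC): q=0: -170; q=1: -104; q=2: -33; q=3: 41; q=4: 104; q=5: 158; q=6: 195; q=7: 206; q=8: 190.
Profit is maximized at q = 7. AVC there is 268/7 = $38.29 ≤ P, so producing beats shutting down (which would give -$170).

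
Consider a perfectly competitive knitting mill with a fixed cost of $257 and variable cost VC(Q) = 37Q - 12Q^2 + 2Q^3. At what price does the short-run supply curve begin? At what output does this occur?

$19 per unit, at Q = 3

The firm shuts down when price falls below the minimum of average variable cost. AVC = VC/Q = 37 - 12Q + 2Q^2.
dAVC/dQ = -12 + 4Q = 0 gives Q = 3. min AVC = 37 - 12·3 + 2·3^2 = 19.
For P < $19 the firm produces nothing.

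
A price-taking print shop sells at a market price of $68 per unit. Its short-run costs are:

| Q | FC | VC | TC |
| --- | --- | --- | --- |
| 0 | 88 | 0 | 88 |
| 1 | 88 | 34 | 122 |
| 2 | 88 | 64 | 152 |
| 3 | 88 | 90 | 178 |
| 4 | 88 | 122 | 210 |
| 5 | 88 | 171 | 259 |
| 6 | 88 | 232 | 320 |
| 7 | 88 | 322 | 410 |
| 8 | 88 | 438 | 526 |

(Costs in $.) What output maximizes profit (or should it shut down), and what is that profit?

Q = 6; profit = $88

Compute π = P·Q − TC at each output: Q=0: -88; Q=1: -54; Q=2: -16; Q=3: 26; Q=4: 62; Q=5: 81; Q=6: 88; Q=7: 66; Q=8: 18.
Profit is maximized at Q = 6. AVC there is 232/6 = $38.67 ≤ P, so producing beats shutting down (which would give -$88).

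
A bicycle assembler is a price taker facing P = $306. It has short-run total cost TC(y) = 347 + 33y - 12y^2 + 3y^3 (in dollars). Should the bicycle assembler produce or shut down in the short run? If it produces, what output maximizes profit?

Produce at y = 7

From TC, MC = TC'(y) = 33 - 24y + 9y^2 and AVC = VC/y = 33 - 12y + 3y^2.
The AVC parabola has its vertex at y = 12/6 = 2, where AVC = 33 - 12·2 + 3·2^2 = $21.
Because $306 ≥ $21, revenue can cover variable cost; the firm operates.
Set P = MC: 306 = 33 - 24y + 9y^2 → -273 - 24y + 9y^2 = 0. The roots are y = -13/3 and y = 7; the profit-maximizing output is on the rising part of MC, so y* = 7.
Check: AVC at y = 7 is $96 ≤ P, so revenue covers variable cost.
Profit = P·y − TC = 306·7 − 1019 = $1123.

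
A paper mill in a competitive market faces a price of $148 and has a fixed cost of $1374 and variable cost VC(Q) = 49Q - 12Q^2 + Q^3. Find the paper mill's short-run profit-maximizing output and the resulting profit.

AVC = 49 - 12Q + Q^2 has its minimum $13 at Q = 6; price $148 clears that bar, so the firm operates.
MC = 49 - 24Q + 3Q^2. Setting P = MC and taking the root on the rising branch gives Q* = 11.
TR = 148·11 = 1628. TC = 1374 + 418 = 1792. Profit = 1628 − 1792 = -$164.
That loss of $164 beats the $1374 the firm would lose by shutting down; producing recovers $1210 of fixed cost.

Profit = -$164 at Q = 11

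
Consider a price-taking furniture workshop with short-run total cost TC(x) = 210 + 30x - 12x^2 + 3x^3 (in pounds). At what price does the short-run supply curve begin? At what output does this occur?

£18 per unit, at x = 2

The shutdown price is the minimum of AVC. VC = 30x - 12x^2 + 3x^3, so AVC = 30 - 12x + 3x^2.
dAVC/dx = -12 + 6x = 0 gives x = 2. min AVC = 30 - 12·2 + 3·2^2 = 18.
For P < £18 the firm produces nothing.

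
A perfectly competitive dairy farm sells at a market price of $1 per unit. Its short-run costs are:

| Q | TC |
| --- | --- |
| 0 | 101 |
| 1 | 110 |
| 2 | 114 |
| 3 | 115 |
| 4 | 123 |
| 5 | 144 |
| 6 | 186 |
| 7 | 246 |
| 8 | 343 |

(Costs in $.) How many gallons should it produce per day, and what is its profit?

Compute π = P·Q − TC at each output: Q=0: -101; Q=1: -109; Q=2: -112; Q=3: -112; Q=4: -119; Q=5: -139; Q=6: -180; Q=7: -239; Q=8: -335.
Profit is highest at Q = 0. Equivalently, the lowest AVC in the table is 14/3 ≈ $4.67 at Q = 3, and P = $1 falls below it — price never covers variable cost, so the firm shuts down and loses only its fixed cost.

Q = 0 (shut down); profit = -$101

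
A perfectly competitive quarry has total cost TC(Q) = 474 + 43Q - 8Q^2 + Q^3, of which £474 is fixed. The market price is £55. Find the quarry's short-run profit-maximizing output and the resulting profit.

Profit = -£330 at Q = 6

AVC = 43 - 8Q + Q^2; min AVC = £27 at Q = 4. Since P = £55 ≥ min AVC, the firm produces.
MC = 43 - 16Q + 3Q^2. Setting P = MC and taking the root on the rising branch gives Q* = 6.
TR = 55·6 = 330. TC = 474 + 186 = 660. Profit = 330 − 660 = -£330.
By producing, the firm covers all variable cost plus £144 of fixed cost; shutting down would lose the full £474.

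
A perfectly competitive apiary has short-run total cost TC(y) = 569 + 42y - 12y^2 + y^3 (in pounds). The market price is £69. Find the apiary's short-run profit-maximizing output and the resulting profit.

Profit = -£83 at y = 9

AVC = 42 - 12y + y^2 has its minimum £6 at y = 6; price £69 clears that bar, so the firm operates.
MC = 42 - 24y + 3y^2. Setting P = MC and taking the root on the rising branch gives y* = 9.
TR = 69·9 = 621. TC = 569 + 135 = 704. Profit = 621 − 704 = -£83.
That loss of £83 beats the £569 the firm would lose by shutting down; producing recovers £486 of fixed cost.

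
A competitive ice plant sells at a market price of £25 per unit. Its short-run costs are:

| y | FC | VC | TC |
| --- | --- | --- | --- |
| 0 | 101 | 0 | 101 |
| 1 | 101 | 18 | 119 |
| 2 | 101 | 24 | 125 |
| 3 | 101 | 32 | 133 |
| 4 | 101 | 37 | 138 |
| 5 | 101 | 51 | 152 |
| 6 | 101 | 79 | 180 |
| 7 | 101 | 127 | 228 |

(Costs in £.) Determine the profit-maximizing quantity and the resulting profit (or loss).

Tabulate TR − TC: y=0: -101; y=1: -94; y=2: -75; y=3: -58; y=4: -38; y=5: -27; y=6: -30; y=7: -53.
Profit is maximized at y = 5. AVC there is 51/5 = £10.20 ≤ P, so producing beats shutting down (which would give -£101).

y = 5; profit = -£27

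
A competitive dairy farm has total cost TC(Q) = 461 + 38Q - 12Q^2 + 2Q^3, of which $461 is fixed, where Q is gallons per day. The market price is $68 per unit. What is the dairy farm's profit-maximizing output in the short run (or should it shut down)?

Produce at Q = 5

From TC, MC = TC'(Q) = 38 - 24Q + 6Q^2 and AVC = VC/Q = 38 - 12Q + 2Q^2.
AVC hits its minimum where MC = AVC, at Q = 3, giving min AVC = 38 - 12·3 + 2·3^2 = $20.
Because $68 ≥ $20, revenue can cover variable cost; the firm operates.
Solving P = MC: -30 - 24Q + 6Q^2 = 0 ⇒ Q = -1 or 5. On the upward-sloping branch, Q* = 5.
Check: AVC at Q = 5 is $28 ≤ P, so revenue covers variable cost.
Profit = P·Q − TC = 68·5 − 601 = -$261, a loss, but smaller than the $461 fixed cost the firm would lose by shutting down.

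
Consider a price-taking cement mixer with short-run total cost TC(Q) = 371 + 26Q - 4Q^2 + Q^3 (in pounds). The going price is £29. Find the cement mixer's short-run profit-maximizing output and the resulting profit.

Profit = -£353 at Q = 3

AVC = 26 - 4Q + Q^2; min AVC = £22 at Q = 2. Since P = £29 ≥ min AVC, the firm produces.
With MC = 26 - 8Q + 3Q^2, P = MC on the upward-sloping part at Q* = 3.
TR = 29·3 = 87. TC = 371 + 69 = 440. Profit = 87 − 440 = -£353.
Shutting down would mean losing the fixed cost of £371, so operating at a loss of £353 is better by £18.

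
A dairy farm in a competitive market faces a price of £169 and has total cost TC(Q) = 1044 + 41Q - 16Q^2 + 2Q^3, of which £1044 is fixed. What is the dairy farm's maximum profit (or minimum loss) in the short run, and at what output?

AVC = 41 - 16Q + 2Q^2 has its minimum £9 at Q = 4; price £169 clears that bar, so the firm operates.
With MC = 41 - 32Q + 6Q^2, P = MC on the upward-sloping part at Q* = 8.
TR = 169·8 = 1352. TC = 1044 + 328 = 1372. Profit = 1352 − 1372 = -£20.
That loss of £20 beats the £1044 the firm would lose by shutting down; producing recovers £1024 of fixed cost.

Profit = -£20 at Q = 8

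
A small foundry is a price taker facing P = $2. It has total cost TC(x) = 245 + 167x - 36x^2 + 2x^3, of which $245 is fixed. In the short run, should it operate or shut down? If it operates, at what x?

Shut down

From TC, MC = TC'(x) = 167 - 72x + 6x^2 and AVC = VC/x = 167 - 36x + 2x^2.
AVC hits its minimum where MC = AVC, at x = 9, giving min AVC = 167 - 36·9 + 2·9^2 = $5.
P = $2 lies below min AVC = $5; no output level covers variable cost.
The firm minimizes its loss by shutting down and losing only its fixed cost of $245.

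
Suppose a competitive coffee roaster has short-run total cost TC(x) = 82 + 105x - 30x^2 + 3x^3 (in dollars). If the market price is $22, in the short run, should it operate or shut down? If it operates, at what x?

Shut down

Strip out fixed cost: VC = 105x - 30x^2 + 3x^3. Then AVC = 105 - 30x + 3x^2 and MC = 105 - 60x + 9x^2.
AVC is minimized where dAVC/dx = -30 + 6x = 0, at x = 5; min AVC = 105 - 30·5 + 3·5^2 = $30.
P = $22 lies below min AVC = $30; no output level covers variable cost.
Shutting down limits the loss to fixed cost, $82.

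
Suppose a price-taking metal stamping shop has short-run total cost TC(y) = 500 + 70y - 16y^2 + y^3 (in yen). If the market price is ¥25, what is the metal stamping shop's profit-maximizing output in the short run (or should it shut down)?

From TC, MC = TC'(y) = 70 - 32y + 3y^2 and AVC = VC/y = 70 - 16y + y^2.
AVC hits its minimum where MC = AVC, at y = 8, giving min AVC = 70 - 16·8 + 8^2 = ¥6.
Because ¥25 ≥ ¥6, revenue can cover variable cost; the firm operates.
P = MC gives 45 - 32y + 3y^2 = 0, with roots 5/3 and 9. Take the larger (rising MC): y* = 9.
Check: AVC at y = 9 is ¥7 ≤ P, so revenue covers variable cost.
Profit = P·y − TC = 25·9 − 563 = -¥338, a loss, but smaller than the ¥500 fixed cost the firm would lose by shutting down.

Produce at y = 9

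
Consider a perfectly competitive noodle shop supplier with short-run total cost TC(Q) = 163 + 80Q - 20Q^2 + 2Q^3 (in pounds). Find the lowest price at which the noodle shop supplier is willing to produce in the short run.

The firm shuts down when price falls below the minimum of average variable cost. AVC = VC/Q = 80 - 20Q + 2Q^2.
At the minimum of AVC, MC = AVC. MC = 80 - 40Q + 6Q^2; setting MC = AVC gives 4Q^2 - 20Q = 0, so Q = 5. min AVC = 30.
So the shutdown price is £30.

£30 per unit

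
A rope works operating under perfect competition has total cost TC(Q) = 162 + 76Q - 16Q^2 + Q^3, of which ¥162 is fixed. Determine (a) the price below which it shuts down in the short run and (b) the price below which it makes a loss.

Shutdown price = ¥12; break-even price = ¥31

AVC = 76 - 16Q + Q^2; minimized at Q = 8, giving min AVC = ¥12. That is the shutdown price.
ATC = 162/Q + 76 - 16Q + Q^2. Setting dATC/dQ = −162/Q^2 − 16 + 2Q = 0 gives Q = 9 (since 2·9^3 − 16·9^2 = 162).
min ATC = 162/9 + 76 − 16·9 + 9^2 = ¥31. That is the break-even price.
For ¥12 ≤ P < ¥31 the firm produces at a loss; below ¥12 it shuts down.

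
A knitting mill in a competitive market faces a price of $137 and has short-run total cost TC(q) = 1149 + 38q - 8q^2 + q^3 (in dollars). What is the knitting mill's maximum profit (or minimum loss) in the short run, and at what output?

Profit = -$339 at q = 9

AVC = 38 - 8q + q^2; min AVC = $22 at q = 4. Since P = $137 ≥ min AVC, the firm produces.
With MC = 38 - 16q + 3q^2, P = MC on the upward-sloping part at q* = 9.
TR = 137·9 = 1233. TC = 1149 + 423 = 1572. Profit = 1233 − 1572 = -$339.
That loss of $339 beats the $1149 the firm would lose by shutting down; producing recovers $810 of fixed cost.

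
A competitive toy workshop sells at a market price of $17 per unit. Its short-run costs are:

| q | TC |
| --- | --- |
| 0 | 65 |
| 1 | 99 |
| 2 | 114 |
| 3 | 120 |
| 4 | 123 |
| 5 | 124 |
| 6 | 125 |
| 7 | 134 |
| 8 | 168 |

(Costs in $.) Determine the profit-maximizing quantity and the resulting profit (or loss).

q = 7; profit = -$15

Compute π = P·q − TC at each output: q=0: -65; q=1: -82; q=2: -80; q=3: -69; q=4: -55; q=5: -39; q=6: -23; q=7: -15; q=8: -32.
Profit is maximized at q = 7. AVC there is 69/7 = $9.86 ≤ P, so producing beats shutting down (which would give -$65).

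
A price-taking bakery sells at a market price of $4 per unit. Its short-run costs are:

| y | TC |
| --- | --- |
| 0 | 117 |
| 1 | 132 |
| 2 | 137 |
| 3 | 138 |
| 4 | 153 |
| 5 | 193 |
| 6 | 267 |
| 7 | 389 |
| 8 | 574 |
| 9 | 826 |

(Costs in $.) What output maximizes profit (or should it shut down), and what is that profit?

Compute π = P·y − TC at each output: y=0: -117; y=1: -128; y=2: -129; y=3: -126; y=4: -137; y=5: -173; y=6: -243; y=7: -361; y=8: -542; y=9: -790.
Profit is highest at y = 0. Equivalently, the lowest AVC in the table is 21/3 ≈ $7 at y = 3, and P = $4 falls below it — price never covers variable cost, so the firm shuts down and loses only its fixed cost.

y = 0 (shut down); profit = -$117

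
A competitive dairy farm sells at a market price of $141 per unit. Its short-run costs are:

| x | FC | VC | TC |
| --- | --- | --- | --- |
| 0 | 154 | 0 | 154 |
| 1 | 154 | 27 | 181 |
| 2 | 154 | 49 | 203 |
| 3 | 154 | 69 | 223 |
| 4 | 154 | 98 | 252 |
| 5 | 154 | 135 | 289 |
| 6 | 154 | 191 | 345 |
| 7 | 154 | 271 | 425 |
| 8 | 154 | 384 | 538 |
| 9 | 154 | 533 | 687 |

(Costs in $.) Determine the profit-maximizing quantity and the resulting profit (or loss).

x = 8; profit = $590

Tabulate TR − TC: x=0: -154; x=1: -40; x=2: 79; x=3: 200; x=4: 312; x=5: 416; x=6: 501; x=7: 562; x=8: 590; x=9: 582.
Profit is maximized at x = 8. AVC there is 384/8 = $48 ≤ P, so producing beats shutting down (which would give -$154).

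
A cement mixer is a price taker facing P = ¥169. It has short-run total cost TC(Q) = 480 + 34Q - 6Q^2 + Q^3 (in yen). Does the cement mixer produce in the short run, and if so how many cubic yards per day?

From TC, MC = TC'(Q) = 34 - 12Q + 3Q^2 and AVC = VC/Q = 34 - 6Q + Q^2.
The AVC parabola has its vertex at Q = 6/2 = 3, where AVC = 34 - 6·3 + 3^2 = ¥25.
P = ¥169 exceeds min AVC = ¥25, so the firm stays open.
P = MC gives -135 - 12Q + 3Q^2 = 0, with roots -5 and 9. Take the larger (rising MC): Q* = 9.
Check: AVC at Q = 9 is ¥61 ≤ P, so revenue covers variable cost.
Profit = P·Q − TC = 169·9 − 1029 = ¥492.

Produce at Q = 9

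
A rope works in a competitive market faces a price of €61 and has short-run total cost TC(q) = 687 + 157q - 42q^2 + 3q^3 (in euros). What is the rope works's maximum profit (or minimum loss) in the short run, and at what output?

AVC = 157 - 42q + 3q^2 has its minimum €10 at q = 7; price €61 clears that bar, so the firm operates.
With MC = 157 - 84q + 9q^2, P = MC on the upward-sloping part at q* = 8.
TR = 61·8 = 488. TC = 687 + 104 = 791. Profit = 488 − 791 = -€303.
Shutting down would mean losing the fixed cost of €687, so operating at a loss of €303 is better by €384.

Profit = -€303 at q = 8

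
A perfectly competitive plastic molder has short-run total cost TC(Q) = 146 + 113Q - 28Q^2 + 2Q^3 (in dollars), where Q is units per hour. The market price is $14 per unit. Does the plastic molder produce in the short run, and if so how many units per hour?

Variable cost is VC = 113Q - 28Q^2 + 2Q^3, so AVC = VC/Q = 113 - 28Q + 2Q^2 and MC = dTC/dQ = 113 - 56Q + 6Q^2.
AVC hits its minimum where MC = AVC, at Q = 7, giving min AVC = 113 - 28·7 + 2·7^2 = $15.
Since P = $14 < min AVC = $15, price fails to cover variable cost at any output.
Best response: produce nothing and absorb the $146 fixed cost.

Shut down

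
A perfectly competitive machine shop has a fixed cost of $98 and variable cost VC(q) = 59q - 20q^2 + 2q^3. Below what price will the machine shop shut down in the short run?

$9 per unit

The firm shuts down when price falls below the minimum of average variable cost. AVC = VC/q = 59 - 20q + 2q^2.
dAVC/dq = -20 + 4q = 0 gives q = 5. min AVC = 59 - 20·5 + 2·5^2 = 9.
The firm shuts down for any P below $9.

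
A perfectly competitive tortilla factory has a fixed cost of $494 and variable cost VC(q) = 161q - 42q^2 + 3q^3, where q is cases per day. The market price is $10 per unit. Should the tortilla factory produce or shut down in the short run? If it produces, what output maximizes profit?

Strip out fixed cost: VC = 161q - 42q^2 + 3q^3. Then AVC = 161 - 42q + 3q^2 and MC = 161 - 84q + 9q^2.
The AVC parabola has its vertex at q = 42/6 = 7, where AVC = 161 - 42·7 + 3·7^2 = $14.
P = $10 lies below min AVC = $14; no output level covers variable cost.
The firm minimizes its loss by shutting down and losing only its fixed cost of $494.

Shut down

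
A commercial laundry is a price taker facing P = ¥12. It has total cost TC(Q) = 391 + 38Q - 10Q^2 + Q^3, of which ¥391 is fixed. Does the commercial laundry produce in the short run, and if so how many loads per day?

Shut down

From TC, MC = TC'(Q) = 38 - 20Q + 3Q^2 and AVC = VC/Q = 38 - 10Q + Q^2.
AVC is minimized where dAVC/dQ = -10 + 2Q = 0, at Q = 5; min AVC = 38 - 10·5 + 5^2 = ¥13.
With P < min AVC (¥12 < ¥13), every unit sold adds to the loss.
The firm minimizes its loss by shutting down and losing only its fixed cost of ¥391.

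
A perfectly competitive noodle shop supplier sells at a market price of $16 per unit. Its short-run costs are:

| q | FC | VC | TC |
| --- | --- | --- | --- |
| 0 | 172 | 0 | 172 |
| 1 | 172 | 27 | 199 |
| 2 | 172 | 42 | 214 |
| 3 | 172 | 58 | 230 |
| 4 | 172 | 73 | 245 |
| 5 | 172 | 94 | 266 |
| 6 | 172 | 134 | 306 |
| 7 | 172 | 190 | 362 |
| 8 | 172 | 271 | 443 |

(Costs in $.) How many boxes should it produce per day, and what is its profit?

Compute π = P·q − TC at each output: q=0: -172; q=1: -183; q=2: -182; q=3: -182; q=4: -181; q=5: -186; q=6: -210; q=7: -250; q=8: -315.
Profit is highest at q = 0. Equivalently, the lowest AVC in the table is 73/4 ≈ $18.25 at q = 4, and P = $16 falls below it — price never covers variable cost, so the firm shuts down and loses only its fixed cost.

q = 0 (shut down); profit = -$172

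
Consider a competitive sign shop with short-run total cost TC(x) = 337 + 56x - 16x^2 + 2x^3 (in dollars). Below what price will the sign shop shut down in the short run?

The firm shuts down when price falls below the minimum of average variable cost. AVC = VC/x = 56 - 16x + 2x^2.
dAVC/dx = -16 + 4x = 0 gives x = 4. min AVC = 56 - 16·4 + 2·4^2 = 24.
So the shutdown price is $24.

$24 per unit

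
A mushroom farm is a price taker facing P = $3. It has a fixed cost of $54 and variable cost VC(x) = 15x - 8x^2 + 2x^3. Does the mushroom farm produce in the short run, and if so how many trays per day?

Strip out fixed cost: VC = 15x - 8x^2 + 2x^3. Then AVC = 15 - 8x + 2x^2 and MC = 15 - 16x + 6x^2.
AVC hits its minimum where MC = AVC, at x = 2, giving min AVC = 15 - 8·2 + 2·2^2 = $7.
With P < min AVC ($3 < $7), every unit sold adds to the loss.
The firm minimizes its loss by shutting down and losing only its fixed cost of $54.

Shut down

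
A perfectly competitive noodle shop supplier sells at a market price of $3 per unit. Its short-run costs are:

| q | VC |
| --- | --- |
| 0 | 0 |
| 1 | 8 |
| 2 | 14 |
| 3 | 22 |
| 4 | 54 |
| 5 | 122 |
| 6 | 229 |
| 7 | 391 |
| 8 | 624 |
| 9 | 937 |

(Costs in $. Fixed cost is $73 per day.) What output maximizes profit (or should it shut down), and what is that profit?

q = 0 (shut down); profit = -$73

Profit at each row (π = 3q − TC): q=0: -73; q=1: -78; q=2: -81; q=3: -86; q=4: -115; q=5: -180; q=6: -284; q=7: -443; q=8: -673; q=9: -983.
Profit is highest at q = 0. Equivalently, the lowest AVC in the table is 14/2 ≈ $7 at q = 2, and P = $3 falls below it — price never covers variable cost, so the firm shuts down and loses only its fixed cost.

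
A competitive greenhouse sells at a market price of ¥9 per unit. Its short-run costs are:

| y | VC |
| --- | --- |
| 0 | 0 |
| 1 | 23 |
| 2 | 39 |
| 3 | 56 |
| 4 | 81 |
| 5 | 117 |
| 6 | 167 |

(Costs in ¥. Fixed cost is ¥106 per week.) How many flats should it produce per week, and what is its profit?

Compute π = P·y − TC at each output: y=0: -106; y=1: -120; y=2: -127; y=3: -135; y=4: -151; y=5: -178; y=6: -219.
Profit is highest at y = 0. Equivalently, the lowest AVC in the table is 56/3 ≈ ¥18.67 at y = 3, and P = ¥9 falls below it — price never covers variable cost, so the firm shuts down and loses only its fixed cost.

y = 0 (shut down); profit = -¥106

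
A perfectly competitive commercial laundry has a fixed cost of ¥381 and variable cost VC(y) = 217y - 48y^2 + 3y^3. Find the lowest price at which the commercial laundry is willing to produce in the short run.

The firm shuts down when price falls below the minimum of average variable cost. AVC = VC/y = 217 - 48y + 3y^2.
dAVC/dy = -48 + 6y = 0 gives y = 8. min AVC = 217 - 48·8 + 3·8^2 = 25.
The firm shuts down for any P below ¥25.

¥25 per unit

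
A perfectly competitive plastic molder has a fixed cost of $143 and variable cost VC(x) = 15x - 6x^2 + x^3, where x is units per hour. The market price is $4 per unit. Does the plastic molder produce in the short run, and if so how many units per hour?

Strip out fixed cost: VC = 15x - 6x^2 + x^3. Then AVC = 15 - 6x + x^2 and MC = 15 - 12x + 3x^2.
AVC hits its minimum where MC = AVC, at x = 3, giving min AVC = 15 - 6·3 + 3^2 = $6.
Since P = $4 < min AVC = $6, price fails to cover variable cost at any output.
Best response: produce nothing and absorb the $143 fixed cost.

Shut down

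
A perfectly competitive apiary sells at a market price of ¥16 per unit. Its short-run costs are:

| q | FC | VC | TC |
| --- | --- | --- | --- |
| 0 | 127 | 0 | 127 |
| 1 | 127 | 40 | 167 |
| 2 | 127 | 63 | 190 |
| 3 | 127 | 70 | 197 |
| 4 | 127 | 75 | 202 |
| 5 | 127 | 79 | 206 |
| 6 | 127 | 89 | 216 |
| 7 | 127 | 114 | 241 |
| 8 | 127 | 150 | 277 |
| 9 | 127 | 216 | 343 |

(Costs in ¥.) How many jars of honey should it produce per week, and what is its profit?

q = 6; profit = -¥120

Profit at each row (π = 16q − TC): q=0: -127; q=1: -151; q=2: -158; q=3: -149; q=4: -138; q=5: -126; q=6: -120; q=7: -129; q=8: -149; q=9: -199.
Profit is maximized at q = 6. AVC there is 89/6 = ¥14.83 ≤ P, so producing beats shutting down (which would give -¥127).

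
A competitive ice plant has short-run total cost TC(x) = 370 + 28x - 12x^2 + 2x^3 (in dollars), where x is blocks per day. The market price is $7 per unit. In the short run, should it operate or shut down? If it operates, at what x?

Shut down

From TC, MC = TC'(x) = 28 - 24x + 6x^2 and AVC = VC/x = 28 - 12x + 2x^2.
AVC is minimized where dAVC/dx = -12 + 4x = 0, at x = 3; min AVC = 28 - 12·3 + 2·3^2 = $10.
P = $7 lies below min AVC = $10; no output level covers variable cost.
The firm minimizes its loss by shutting down and losing only its fixed cost of $370.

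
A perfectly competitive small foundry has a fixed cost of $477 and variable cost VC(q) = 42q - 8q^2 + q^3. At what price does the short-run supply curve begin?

$26 per unit

The firm shuts down when price falls below the minimum of average variable cost. AVC = VC/q = 42 - 8q + q^2.
At the minimum of AVC, MC = AVC. MC = 42 - 16q + 3q^2; setting MC = AVC gives 2q^2 - 8q = 0, so q = 4. min AVC = 26.
The firm shuts down for any P below $26.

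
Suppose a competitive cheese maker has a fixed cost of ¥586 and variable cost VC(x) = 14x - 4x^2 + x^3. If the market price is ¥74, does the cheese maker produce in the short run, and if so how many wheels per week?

Strip out fixed cost: VC = 14x - 4x^2 + x^3. Then AVC = 14 - 4x + x^2 and MC = 14 - 8x + 3x^2.
AVC is minimized where dAVC/dx = -4 + 2x = 0, at x = 2; min AVC = 14 - 4·2 + 2^2 = ¥10.
Because ¥74 ≥ ¥10, revenue can cover variable cost; the firm operates.
P = MC gives -60 - 8x + 3x^2 = 0, with roots -10/3 and 6. Take the larger (rising MC): x* = 6.
Check: AVC at x = 6 is ¥26 ≤ P, so revenue covers variable cost.
Profit = P·x − TC = 74·6 − 742 = -¥298, a loss, but smaller than the ¥586 fixed cost the firm would lose by shutting down.

Produce at x = 6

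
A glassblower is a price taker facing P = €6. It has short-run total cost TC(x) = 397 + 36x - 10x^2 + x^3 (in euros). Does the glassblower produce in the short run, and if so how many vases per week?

Variable cost is VC = 36x - 10x^2 + x^3, so AVC = VC/x = 36 - 10x + x^2 and MC = dTC/dx = 36 - 20x + 3x^2.
AVC is minimized where dAVC/dx = -10 + 2x = 0, at x = 5; min AVC = 36 - 10·5 + 5^2 = €11.
With P < min AVC (€6 < €11), every unit sold adds to the loss.
Shutting down limits the loss to fixed cost, €397.

Shut down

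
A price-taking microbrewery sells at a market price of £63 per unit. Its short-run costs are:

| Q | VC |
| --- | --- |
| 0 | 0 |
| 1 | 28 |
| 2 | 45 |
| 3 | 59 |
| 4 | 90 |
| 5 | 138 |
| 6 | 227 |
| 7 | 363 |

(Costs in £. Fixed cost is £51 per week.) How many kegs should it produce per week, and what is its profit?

Q = 5; profit = £126

Compute π = P·Q − TC at each output: Q=0: -51; Q=1: -16; Q=2: 30; Q=3: 79; Q=4: 111; Q=5: 126; Q=6: 100; Q=7: 27.
Profit is maximized at Q = 5. AVC there is 138/5 = £27.60 ≤ P, so producing beats shutting down (which would give -£51).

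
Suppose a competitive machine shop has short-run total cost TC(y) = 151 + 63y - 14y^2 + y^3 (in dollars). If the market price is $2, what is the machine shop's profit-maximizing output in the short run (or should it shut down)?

Strip out fixed cost: VC = 63y - 14y^2 + y^3. Then AVC = 63 - 14y + y^2 and MC = 63 - 28y + 3y^2.
AVC hits its minimum where MC = AVC, at y = 7, giving min AVC = 63 - 14·7 + 7^2 = $14.
With P < min AVC ($2 < $14), every unit sold adds to the loss.
The firm minimizes its loss by shutting down and losing only its fixed cost of $151.

Shut down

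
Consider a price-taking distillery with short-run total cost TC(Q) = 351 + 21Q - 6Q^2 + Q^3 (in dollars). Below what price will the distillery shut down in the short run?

$12 per unit

The shutdown price is the minimum of AVC. VC = 21Q - 6Q^2 + Q^3, so AVC = 21 - 6Q + Q^2.
dAVC/dQ = -6 + 2Q = 0 gives Q = 3. min AVC = 21 - 6·3 + 3^2 = 12.
So the shutdown price is $12.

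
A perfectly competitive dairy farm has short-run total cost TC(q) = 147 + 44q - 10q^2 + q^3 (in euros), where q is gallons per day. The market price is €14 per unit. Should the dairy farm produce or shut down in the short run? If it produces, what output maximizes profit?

Shut down

From TC, MC = TC'(q) = 44 - 20q + 3q^2 and AVC = VC/q = 44 - 10q + q^2.
The AVC parabola has its vertex at q = 10/2 = 5, where AVC = 44 - 10·5 + 5^2 = €19.
With P < min AVC (€14 < €19), every unit sold adds to the loss.
The firm minimizes its loss by shutting down and losing only its fixed cost of €147.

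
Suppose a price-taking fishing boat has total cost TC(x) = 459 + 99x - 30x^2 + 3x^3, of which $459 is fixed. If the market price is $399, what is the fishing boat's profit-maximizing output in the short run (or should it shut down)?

Strip out fixed cost: VC = 99x - 30x^2 + 3x^3. Then AVC = 99 - 30x + 3x^2 and MC = 99 - 60x + 9x^2.
AVC is minimized where dAVC/dx = -30 + 6x = 0, at x = 5; min AVC = 99 - 30·5 + 3·5^2 = $24.
Since P = $399 ≥ min AVC = $24, price covers variable cost and the firm should produce.
Solving P = MC: -300 - 60x + 9x^2 = 0 ⇒ x = -10/3 or 10. On the upward-sloping branch, x* = 10.
Check: AVC at x = 10 is $99 ≤ P, so revenue covers variable cost.
Profit = P·x − TC = 399·10 − 1449 = $2541.

Produce at x = 10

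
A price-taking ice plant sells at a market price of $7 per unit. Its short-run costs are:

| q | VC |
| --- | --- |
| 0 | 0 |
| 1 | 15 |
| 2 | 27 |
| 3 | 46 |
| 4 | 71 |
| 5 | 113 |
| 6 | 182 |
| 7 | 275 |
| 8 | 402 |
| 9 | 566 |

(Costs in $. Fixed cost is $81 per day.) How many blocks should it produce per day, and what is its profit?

q = 0 (shut down); profit = -$81

Tabulate TR − TC: q=0: -81; q=1: -89; q=2: -94; q=3: -106; q=4: -124; q=5: -159; q=6: -221; q=7: -307; q=8: -427; q=9: -584.
Profit is highest at q = 0. Equivalently, the lowest AVC in the table is 27/2 ≈ $13.50 at q = 2, and P = $7 falls below it — price never covers variable cost, so the firm shuts down and loses only its fixed cost.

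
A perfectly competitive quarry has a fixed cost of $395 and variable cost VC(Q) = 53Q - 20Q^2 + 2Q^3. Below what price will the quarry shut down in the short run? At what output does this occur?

The shutdown price is the minimum of AVC. VC = 53Q - 20Q^2 + 2Q^3, so AVC = 53 - 20Q + 2Q^2.
dAVC/dQ = -20 + 4Q = 0 gives Q = 5. min AVC = 53 - 20·5 + 2·5^2 = 3.
So the shutdown price is $3.

$3 per unit, at Q = 5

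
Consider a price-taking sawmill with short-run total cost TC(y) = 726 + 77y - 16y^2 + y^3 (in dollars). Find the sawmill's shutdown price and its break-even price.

AVC = 77 - 16y + y^2; minimized at y = 8, giving min AVC = $13. That is the shutdown price.
ATC = 726/y + 77 - 16y + y^2. Setting dATC/dy = −726/y^2 − 16 + 2y = 0 gives y = 11 (since 2·11^3 − 16·11^2 = 726).
min ATC = 726/11 + 77 − 16·11 + 11^2 = $88. That is the break-even price.
Between these two prices the firm operates at a loss; above $88 it earns a profit.

Shutdown price = $13; break-even price = $88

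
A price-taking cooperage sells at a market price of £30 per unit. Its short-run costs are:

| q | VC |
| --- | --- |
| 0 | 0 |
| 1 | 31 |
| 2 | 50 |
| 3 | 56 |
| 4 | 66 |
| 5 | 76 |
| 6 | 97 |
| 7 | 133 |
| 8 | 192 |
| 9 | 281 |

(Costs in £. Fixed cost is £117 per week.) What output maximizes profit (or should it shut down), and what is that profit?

Profit at each row (π = 30q − TC): q=0: -117; q=1: -118; q=2: -107; q=3: -83; q=4: -63; q=5: -43; q=6: -34; q=7: -40; q=8: -69; q=9: -128.
Profit is maximized at q = 6. AVC there is 97/6 = £16.17 ≤ P, so producing beats shutting down (which would give -£117).

q = 6; profit = -£34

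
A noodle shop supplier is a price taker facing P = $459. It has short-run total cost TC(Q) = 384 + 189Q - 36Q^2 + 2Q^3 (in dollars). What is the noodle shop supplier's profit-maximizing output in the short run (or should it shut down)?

Produce at Q = 15

Strip out fixed cost: VC = 189Q - 36Q^2 + 2Q^3. Then AVC = 189 - 36Q + 2Q^2 and MC = 189 - 72Q + 6Q^2.
AVC is minimized where dAVC/dQ = -36 + 4Q = 0, at Q = 9; min AVC = 189 - 36·9 + 2·9^2 = $27.
Since P = $459 ≥ min AVC = $27, price covers variable cost and the firm should produce.
Set P = MC: 459 = 189 - 72Q + 6Q^2 → -270 - 72Q + 6Q^2 = 0. The roots are Q = -3 and Q = 15; the profit-maximizing output is on the rising part of MC, so Q* = 15.
Check: AVC at Q = 15 is $99 ≤ P, so revenue covers variable cost.
Profit = P·Q − TC = 459·15 − 1869 = $5016.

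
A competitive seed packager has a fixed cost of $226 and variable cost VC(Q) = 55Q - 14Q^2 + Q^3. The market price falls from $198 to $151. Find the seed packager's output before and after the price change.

MC = 55 - 28Q + 3Q^2; the shutdown threshold is min AVC = $6 (at Q = 7).
With P = $198 above the shutdown price, P = MC gives Q = 13.
At P = $151 ≥ min AVC, set P = MC: Q = 12. The firm stays open but cuts output.

Output falls from 13 to 12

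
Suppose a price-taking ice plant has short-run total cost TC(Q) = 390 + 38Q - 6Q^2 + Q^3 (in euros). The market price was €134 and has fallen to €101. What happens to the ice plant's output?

Output falls from 8 to 7

AVC = 38 - 6Q + Q^2, minimized at Q = 3 where min AVC = €29. MC = 38 - 12Q + 3Q^2.
With P = €134 above the shutdown price, P = MC gives Q = 8.
At P = €101 ≥ min AVC, set P = MC: Q = 7. The firm stays open but cuts output.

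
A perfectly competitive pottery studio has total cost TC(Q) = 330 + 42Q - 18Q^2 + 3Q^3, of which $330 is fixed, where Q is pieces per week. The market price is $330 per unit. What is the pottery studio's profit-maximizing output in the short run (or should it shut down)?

Produce at Q = 8

Strip out fixed cost: VC = 42Q - 18Q^2 + 3Q^3. Then AVC = 42 - 18Q + 3Q^2 and MC = 42 - 36Q + 9Q^2.
AVC hits its minimum where MC = AVC, at Q = 3, giving min AVC = 42 - 18·3 + 3·3^2 = $15.
P = $330 exceeds min AVC = $15, so the firm stays open.
Solving P = MC: -288 - 36Q + 9Q^2 = 0 ⇒ Q = -4 or 8. On the upward-sloping branch, Q* = 8.
Check: AVC at Q = 8 is $90 ≤ P, so revenue covers variable cost.
Profit = P·Q − TC = 330·8 − 1050 = $1590.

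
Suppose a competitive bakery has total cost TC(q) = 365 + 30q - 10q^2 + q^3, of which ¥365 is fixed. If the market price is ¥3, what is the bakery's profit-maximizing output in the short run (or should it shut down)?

Shut down

Strip out fixed cost: VC = 30q - 10q^2 + q^3. Then AVC = 30 - 10q + q^2 and MC = 30 - 20q + 3q^2.
AVC hits its minimum where MC = AVC, at q = 5, giving min AVC = 30 - 10·5 + 5^2 = ¥5.
Since P = ¥3 < min AVC = ¥5, price fails to cover variable cost at any output.
Shutting down limits the loss to fixed cost, ¥365.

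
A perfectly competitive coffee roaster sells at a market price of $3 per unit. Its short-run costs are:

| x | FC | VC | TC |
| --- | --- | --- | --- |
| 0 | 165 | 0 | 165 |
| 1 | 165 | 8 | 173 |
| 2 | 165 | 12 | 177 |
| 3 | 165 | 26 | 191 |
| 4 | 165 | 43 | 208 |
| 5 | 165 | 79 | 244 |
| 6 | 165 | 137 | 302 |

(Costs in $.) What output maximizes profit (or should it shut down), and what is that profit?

Profit at each row (π = 3x − TC): x=0: -165; x=1: -170; x=2: -171; x=3: -182; x=4: -196; x=5: -229; x=6: -284.
Profit is highest at x = 0. Equivalently, the lowest AVC in the table is 12/2 ≈ $6 at x = 2, and P = $3 falls below it — price never covers variable cost, so the firm shuts down and loses only its fixed cost.

x = 0 (shut down); profit = -$165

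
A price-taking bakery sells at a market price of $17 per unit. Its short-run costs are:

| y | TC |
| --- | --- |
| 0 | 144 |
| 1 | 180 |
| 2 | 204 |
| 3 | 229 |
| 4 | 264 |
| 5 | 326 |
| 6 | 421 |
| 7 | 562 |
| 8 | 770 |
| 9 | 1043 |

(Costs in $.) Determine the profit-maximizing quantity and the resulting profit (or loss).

y = 0 (shut down); profit = -$144

Compute π = P·y − TC at each output: y=0: -144; y=1: -163; y=2: -170; y=3: -178; y=4: -196; y=5: -241; y=6: -319; y=7: -443; y=8: -634; y=9: -890.
Profit is highest at y = 0. Equivalently, the lowest AVC in the table is 85/3 ≈ $28.33 at y = 3, and P = $17 falls below it — price never covers variable cost, so the firm shuts down and loses only its fixed cost.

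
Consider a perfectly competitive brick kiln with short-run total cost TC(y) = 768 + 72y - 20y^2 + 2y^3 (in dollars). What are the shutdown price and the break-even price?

Shutdown price = $22; break-even price = $136

AVC = 72 - 20y + 2y^2; minimized at y = 5, giving min AVC = $22. That is the shutdown price.
ATC = 768/y + 72 - 20y + 2y^2. Setting dATC/dy = −768/y^2 − 20 + 4y = 0 gives y = 8 (since 4·8^3 − 20·8^2 = 768).
min ATC = 768/8 + 72 − 20·8 + 2·8^2 = $136. That is the break-even price.
Between these two prices the firm operates at a loss; above $136 it earns a profit.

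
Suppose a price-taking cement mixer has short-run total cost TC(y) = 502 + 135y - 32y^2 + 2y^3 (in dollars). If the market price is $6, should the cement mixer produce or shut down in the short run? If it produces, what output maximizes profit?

Shut down

Strip out fixed cost: VC = 135y - 32y^2 + 2y^3. Then AVC = 135 - 32y + 2y^2 and MC = 135 - 64y + 6y^2.
AVC is minimized where dAVC/dy = -32 + 4y = 0, at y = 8; min AVC = 135 - 32·8 + 2·8^2 = $7.
P = $6 lies below min AVC = $7; no output level covers variable cost.
Shutting down limits the loss to fixed cost, $502.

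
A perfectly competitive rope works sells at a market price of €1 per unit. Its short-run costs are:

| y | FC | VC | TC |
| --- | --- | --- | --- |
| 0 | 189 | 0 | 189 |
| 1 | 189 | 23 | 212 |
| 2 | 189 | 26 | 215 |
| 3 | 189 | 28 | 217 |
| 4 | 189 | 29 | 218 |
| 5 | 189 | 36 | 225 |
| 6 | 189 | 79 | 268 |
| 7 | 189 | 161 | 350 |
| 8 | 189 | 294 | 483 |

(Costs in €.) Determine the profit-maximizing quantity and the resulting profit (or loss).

Compute π = P·y − TC at each output: y=0: -189; y=1: -211; y=2: -213; y=3: -214; y=4: -214; y=5: -220; y=6: -262; y=7: -343; y=8: -475.
Profit is highest at y = 0. Equivalently, the lowest AVC in the table is 36/5 ≈ €7.20 at y = 5, and P = €1 falls below it — price never covers variable cost, so the firm shuts down and loses only its fixed cost.

y = 0 (shut down); profit = -€189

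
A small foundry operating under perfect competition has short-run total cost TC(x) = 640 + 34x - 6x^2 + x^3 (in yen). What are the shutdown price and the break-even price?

Shutdown price = min AVC. AVC = 34 - 6x + x^2, with vertex at x = 3 and minimum ¥25.
ATC = 640/x + 34 - 6x + x^2. Setting dATC/dx = −640/x^2 − 6 + 2x = 0 gives x = 8 (since 2·8^3 − 6·8^2 = 640).
min ATC = 640/8 + 34 − 6·8 + 8^2 = ¥130. That is the break-even price.
Between these two prices the firm operates at a loss; above ¥130 it earns a profit.

Shutdown price = ¥25; break-even price = ¥130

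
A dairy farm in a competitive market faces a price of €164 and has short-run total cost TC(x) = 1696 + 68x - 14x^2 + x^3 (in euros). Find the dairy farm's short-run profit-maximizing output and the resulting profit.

Profit = -€256 at x = 12

AVC = 68 - 14x + x^2; min AVC = €19 at x = 7. Since P = €164 ≥ min AVC, the firm produces.
With MC = 68 - 28x + 3x^2, P = MC on the upward-sloping part at x* = 12.
TR = 164·12 = 1968. TC = 1696 + 528 = 2224. Profit = 1968 − 2224 = -€256.
That loss of €256 beats the €1696 the firm would lose by shutting down; producing recovers €1440 of fixed cost.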